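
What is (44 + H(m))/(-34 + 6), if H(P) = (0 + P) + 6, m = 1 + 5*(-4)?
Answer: -31/28 ≈ -1.1071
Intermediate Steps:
m = -19 (m = 1 - 20 = -19)
H(P) = 6 + P (H(P) = P + 6 = 6 + P)
(44 + H(m))/(-34 + 6) = (44 + (6 - 19))/(-34 + 6) = (44 - 13)/(-28) = 31*(-1/28) = -31/28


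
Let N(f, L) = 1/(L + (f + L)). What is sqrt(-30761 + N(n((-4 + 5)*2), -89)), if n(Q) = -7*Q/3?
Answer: I*sqrt(2309413247)/274 ≈ 175.39*I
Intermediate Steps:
n(Q) = -7*Q/3
N(f, L) = 1/(f + 2*L) (N(f, L) = 1/(L + (L + f)) = 1/(f + 2*L))
sqrt(-30761 + N(n((-4 + 5)*2), -89)) = sqrt(-30761 + 1/(-7*(-4 + 5)*2/3 + 2*(-89))) = sqrt(-30761 + 1/(-7*2/3 - 178)) = sqrt(-30761 + 1/(-7/3*2 - 178)) = sqrt(-30761 + 1/(-14/3 - 178)) = sqrt(-30761 + 1/(-548/3)) = sqrt(-30761 - 3/548) = sqrt(-16857031/548) = I*sqrt(2309413247)/274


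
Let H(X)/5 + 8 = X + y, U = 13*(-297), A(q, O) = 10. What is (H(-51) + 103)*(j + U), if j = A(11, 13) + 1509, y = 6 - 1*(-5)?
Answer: 320854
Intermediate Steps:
y = 11 (y = 6 + 5 = 11)
U = -3861
j = 1519 (j = 10 + 1509 = 1519)
H(X) = 15 + 5*X (H(X) = -40 + 5*(X + 11) = -40 + 5*(11 + X) = -40 + (55 + 5*X) = 15 + 5*X)
(H(-51) + 103)*(j + U) = ((15 + 5*(-51)) + 103)*(1519 - 3861) = ((15 - 255) + 103)*(-2342) = (-240 + 103)*(-2342) = -137*(-2342) = 320854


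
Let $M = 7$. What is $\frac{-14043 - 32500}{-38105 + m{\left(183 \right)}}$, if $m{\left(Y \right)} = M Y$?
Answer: $\frac{46543}{36824} \approx 1.2639$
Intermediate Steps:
$m{\left(Y \right)} = 7 Y$
$\frac{-14043 - 32500}{-38105 + m{\left(183 \right)}} = \frac{-14043 - 32500}{-38105 + 7 \cdot 183} = - \frac{46543}{-38105 + 1281} = - \frac{46543}{-36824} = \left(-46543\right) \left(- \frac{1}{36824}\right) = \frac{46543}{36824}$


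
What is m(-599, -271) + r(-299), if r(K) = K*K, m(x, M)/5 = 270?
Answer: 90751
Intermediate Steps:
m(x, M) = 1350 (m(x, M) = 5*270 = 1350)
r(K) = K²
m(-599, -271) + r(-299) = 1350 + (-299)² = 1350 + 89401 = 90751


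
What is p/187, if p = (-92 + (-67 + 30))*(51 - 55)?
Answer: 516/187 ≈ 2.7594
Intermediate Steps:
p = 516 (p = (-92 - 37)*(-4) = -129*(-4) = 516)
p/187 = 516/187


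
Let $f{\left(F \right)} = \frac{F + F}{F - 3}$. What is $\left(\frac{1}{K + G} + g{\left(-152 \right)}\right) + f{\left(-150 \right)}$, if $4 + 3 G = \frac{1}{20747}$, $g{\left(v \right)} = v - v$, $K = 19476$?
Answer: $\frac{7130320423}{3636368187} \approx 1.9608$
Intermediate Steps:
$g{\left(v \right)} = 0$
$f{\left(F \right)} = \frac{2 F}{-3 + F}$
$G = - \frac{82987}{62241}$ ($G = - \frac{4}{3} + \frac{1}{3 \cdot 20747} = - \frac{4}{3} + \frac{1}{3} \cdot \frac{1}{20747} = - \frac{4}{3} + \frac{1}{62241} = - \frac{82987}{62241} \approx -1.3333$)
$\left(\frac{1}{K + G} + g{\left(-152 \right)}\right) + f{\left(-150 \right)} = \left(\frac{1}{19476 - \frac{82987}{62241}} + 0\right) + 2 \left(-150\right) \frac{1}{-3 - 150} = \left(\frac{1}{\frac{1212122729}{62241}} + 0\right) + 2 \left(-150\right) \frac{1}{-153} = \left(\frac{62241}{1212122729} + 0\right) + 2 \left(-150\right) \left(- \frac{1}{153}\right) = \frac{62241}{1212122729} + \frac{100}{51} = \frac{7130320423}{3636368187}$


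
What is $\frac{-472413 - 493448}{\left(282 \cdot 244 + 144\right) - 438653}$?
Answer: $\frac{965861}{369701} \approx 2.6125$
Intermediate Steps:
$\frac{-472413 - 493448}{\left(282 \cdot 244 + 144\right) - 438653} = - \frac{965861}{\left(68808 + 144\right) - 438653} = - \frac{965861}{68952 - 438653} = - \frac{965861}{-369701} = \left(-965861\right) \left(- \frac{1}{369701}\right) = \frac{965861}{369701}$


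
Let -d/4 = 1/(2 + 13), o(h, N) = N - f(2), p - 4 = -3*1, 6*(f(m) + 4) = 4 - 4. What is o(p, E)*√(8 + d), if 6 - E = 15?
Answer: -2*√435/3 ≈ -13.904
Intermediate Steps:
f(m) = -4 (f(m) = -4 + (4 - 4)/6 = -4 + (⅙)*0 = -4 + 0 = -4)
p = 1 (p = 4 - 3*1 = 4 - 3 = 1)
E = -9 (E = 6 - 1*15 = 6 - 15 = -9)
o(h, N) = 4 + N (o(h, N) = N - 1*(-4) = N + 4 = 4 + N)
d = -4/15 (d = -4/(2 + 13) = -4/15 ≈ -0.26667)
o(p, E)*√(8 + d) = (4 - 9)*√(8 - 4/15) = -2*√435/3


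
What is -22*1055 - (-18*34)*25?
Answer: -7910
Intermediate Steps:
-22*1055 - (-18*34)*25 = -23210 - (-612)*25 = -23210 - 1*(-15300) = -23210 + 15300 = -7910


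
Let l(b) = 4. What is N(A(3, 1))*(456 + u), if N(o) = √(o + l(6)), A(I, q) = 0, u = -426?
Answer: 60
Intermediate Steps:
N(o) = √(4 + o) (N(o) = √(o + 4) = √(4 + o))
N(A(3, 1))*(456 + u) = √(4 + 0)*(456 - 426) = √4*30 = 2*30 = 60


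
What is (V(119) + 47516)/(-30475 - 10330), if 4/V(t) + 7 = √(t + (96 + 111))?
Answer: -2632392/2260597 - 4*√326/11302985 ≈ -1.1645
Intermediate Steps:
V(t) = 4/(-7 + √(207 + t)) (V(t) = 4/(-7 + √(t + (96 + 111))) = 4/(-7 + √(t + 207)) = 4/(-7 + √(207 + t)))
(V(119) + 47516)/(-30475 - 10330) = (4/(-7 + √(207 + 119)) + 47516)/(-30475 - 10330) = (4/(-7 + √326) + 47516)/(-40805) = (47516 + 4/(-7 + √326))*(-1/40805) = -47516/40805 - 4/(40805*(-7 + √326))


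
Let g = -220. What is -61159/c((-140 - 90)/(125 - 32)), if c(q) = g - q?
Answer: 812541/2890 ≈ 281.16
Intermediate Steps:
c(q) = -220 - q
-61159/c((-140 - 90)/(125 - 32)) = -61159/(-220 - (-140 - 90)/(125 - 32)) = -61159/(-220 - (-230)/93) = -61159/(-220 - 1*(-230/93)) = -61159/(-220 + 230/93) = -61159/(-20230/93) = -61159*(-93/20230) = 812541/2890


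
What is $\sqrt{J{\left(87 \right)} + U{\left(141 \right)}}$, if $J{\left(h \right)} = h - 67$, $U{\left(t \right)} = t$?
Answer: $\sqrt{161} \approx 12.689$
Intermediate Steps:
$J{\left(h \right)} = -67 + h$
$\sqrt{J{\left(87 \right)} + U{\left(141 \right)}} = \sqrt{\left(-67 + 87\right) + 141} = \sqrt{20 + 141} = \sqrt{161}$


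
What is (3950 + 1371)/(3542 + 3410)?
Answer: 5321/6952 ≈ 0.76539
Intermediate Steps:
(3950 + 1371)/(3542 + 3410) = 5321/6952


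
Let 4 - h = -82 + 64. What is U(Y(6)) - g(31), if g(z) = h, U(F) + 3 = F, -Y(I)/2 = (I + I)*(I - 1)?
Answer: -145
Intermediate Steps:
h = 22 (h = 4 - (-82 + 64) = 4 - 1*(-18) = 4 + 18 = 22)
Y(I) = -4*I*(-1 + I) (Y(I) = -2*(I + I)*(I - 1) = -2*2*I*(-1 + I) = -4*I*(-1 + I))
U(F) = -3 + F
g(z) = 22
U(Y(6)) - g(31) = (-3 + 4*6*(1 - 1*6)) - 1*22 = (-3 + 4*6*(1 - 6)) - 22 = (-3 + 4*6*(-5)) - 22 = (-3 - 120) - 22 = -123 - 22 = -145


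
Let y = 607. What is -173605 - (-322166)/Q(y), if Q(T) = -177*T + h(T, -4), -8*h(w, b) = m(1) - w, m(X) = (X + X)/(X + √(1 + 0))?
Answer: -74556476729/429453 ≈ -1.7361e+5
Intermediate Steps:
m(X) = 2*X/(1 + X) (m(X) = (2*X)/(X + √1) = (2*X)/(X + 1) = (2*X)/(1 + X) = 2*X/(1 + X))
h(w, b) = -⅛ + w/8 (h(w, b) = -(2*1/(1 + 1) - w)/8 = -(2*1/2 - w)/8 = -(2*1*(½) - w)/8 = -(1 - w)/8 = -⅛ + w/8)
Q(T) = -⅛ - 1415*T/8 (Q(T) = -177*T + (-⅛ + T/8) = -⅛ - 1415*T/8)
-173605 - (-322166)/Q(y) = -173605 - (-322166)/(-⅛ - 1415/8*607) = -173605 - (-322166)/(-⅛ - 858905/8) = -173605 - (-322166)/(-429453/4) = -173605 - (-322166)*(-4)/429453 = -173605 - 1*1288664/429453 = -173605 - 1288664/429453 = -74556476729/429453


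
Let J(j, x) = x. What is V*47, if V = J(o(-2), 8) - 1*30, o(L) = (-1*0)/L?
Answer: -1034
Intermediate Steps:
o(L) = 0 (o(L) = 0/L = 0)
V = -22 (V = 8 - 1*30 = 8 - 30 = -22)
V*47 = -22*47 = -1034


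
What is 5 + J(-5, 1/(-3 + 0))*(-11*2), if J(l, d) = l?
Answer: 115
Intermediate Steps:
5 + J(-5, 1/(-3 + 0))*(-11*2) = 5 - (-55)*2 = 5 - 5*(-22) = 5 + 110 = 115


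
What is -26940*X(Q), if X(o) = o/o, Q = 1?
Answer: -26940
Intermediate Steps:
X(o) = 1
-26940*X(Q) = -26940*1 = -26940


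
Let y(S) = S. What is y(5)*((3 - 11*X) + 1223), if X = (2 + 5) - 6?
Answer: 6075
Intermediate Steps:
X = 1 (X = 7 - 6 = 1)
y(5)*((3 - 11*X) + 1223) = 5*((3 - 11*1) + 1223) = 5*((3 - 11) + 1223) = 5*(-8 + 1223) = 5*1215 = 6075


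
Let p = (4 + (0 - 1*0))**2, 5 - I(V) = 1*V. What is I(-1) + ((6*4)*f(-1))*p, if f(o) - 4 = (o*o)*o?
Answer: 1158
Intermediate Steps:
f(o) = 4 + o**3 (f(o) = 4 + (o*o)*o = 4 + o**2*o = 4 + o**3)
I(V) = 5 - V
p = 16 (p = (4 + (0 + 0))**2 = (4 + 0)**2 = 4**2 = 16)
I(-1) + ((6*4)*f(-1))*p = (5 - 1*(-1)) + ((6*4)*(4 + (-1)**3))*16 = (5 + 1) + (24*(4 - 1))*16 = 6 + (24*3)*16 = 6 + 72*16 = 6 + 1152 = 1158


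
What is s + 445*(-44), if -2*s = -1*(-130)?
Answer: -19645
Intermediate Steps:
s = -65 (s = -(-1)*(-130)/2 = -½*130 = -65)
s + 445*(-44) = -65 + 445*(-44) = -65 - 19580 = -19645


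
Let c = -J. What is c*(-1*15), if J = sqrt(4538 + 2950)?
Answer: 360*sqrt(13) ≈ 1298.0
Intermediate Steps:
J = 24*sqrt(13) (J = sqrt(7488) = 24*sqrt(13) ≈ 86.533)
c = -24*sqrt(13) ≈ -86.533
c*(-1*15) = (-24*sqrt(13))*(-1*15) = -24*sqrt(13)*(-15) = 360*sqrt(13)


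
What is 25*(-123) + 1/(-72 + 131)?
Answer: -181424/59 ≈ -3075.0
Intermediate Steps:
25*(-123) + 1/(-72 + 131) = -3075 + 1/59 = -181424/59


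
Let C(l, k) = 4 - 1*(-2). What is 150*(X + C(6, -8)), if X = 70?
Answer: 11400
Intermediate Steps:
C(l, k) = 6 (C(l, k) = 4 + 2 = 6)
150*(X + C(6, -8)) = 150*(70 + 6) = 150*76 = 11400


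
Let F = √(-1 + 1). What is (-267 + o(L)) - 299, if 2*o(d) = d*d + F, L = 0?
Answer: -566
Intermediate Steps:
F = 0 (F = √0 = 0)
o(d) = d²/2 (o(d) = (d*d + 0)/2 = (d² + 0)/2 = d²/2)
(-267 + o(L)) - 299 = (-267 + (½)*0²) - 299 = (-267 + (½)*0) - 299 = (-267 + 0) - 299 = -267 - 299 = -566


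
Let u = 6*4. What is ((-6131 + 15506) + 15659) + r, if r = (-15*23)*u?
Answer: 16754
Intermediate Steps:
u = 24
r = -8280 (r = -15*23*24 = -345*24 = -8280)
((-6131 + 15506) + 15659) + r = ((-6131 + 15506) + 15659) - 8280 = (9375 + 15659) - 8280 = 25034 - 8280 = 16754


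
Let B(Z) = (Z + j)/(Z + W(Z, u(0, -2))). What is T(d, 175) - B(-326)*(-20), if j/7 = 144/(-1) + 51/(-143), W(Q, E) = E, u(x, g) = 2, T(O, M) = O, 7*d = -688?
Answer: -1279939/81081 ≈ -15.786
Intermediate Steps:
d = -688/7 (d = (⅐)*(-688) = -688/7 ≈ -98.286)
j = -144501/143 (j = 7*(144/(-1) + 51/(-143)) = 7*(144*(-1) + 51*(-1/143)) = 7*(-144 - 51/143) = 7*(-20643/143) = -144501/143 ≈ -1010.5)
B(Z) = (-144501/143 + Z)/(2 + Z) (B(Z) = (Z - 144501/143)/(Z + 2) = (-144501/143 + Z)/(2 + Z))
T(d, 175) - B(-326)*(-20) = -688/7 - (-144501/143 - 326)/(2 - 326)*(-20) = -688/7 - -191119/143/(-324)*(-20) = -688/7 - (-1/324*(-191119/143))*(-20) = -688/7 - 191119*(-20)/46332 = -688/7 - 1*(-955595/11583) = -688/7 + 955595/11583 = -1279939/81081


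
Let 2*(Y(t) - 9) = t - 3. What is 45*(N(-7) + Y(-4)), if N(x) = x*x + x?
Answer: 4275/2 ≈ 2137.5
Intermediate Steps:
N(x) = x + x² (N(x) = x² + x = x + x²)
Y(t) = 15/2 + t/2 (Y(t) = 9 + (t - 3)/2 = 9 + (-3 + t)/2 = 9 + (-3/2 + t/2) = 15/2 + t/2)
45*(N(-7) + Y(-4)) = 45*(-7*(1 - 7) + (15/2 + (½)*(-4))) = 45*(-7*(-6) + (15/2 - 2)) = 45*(42 + 11/2) = 45*(95/2) = 4275/2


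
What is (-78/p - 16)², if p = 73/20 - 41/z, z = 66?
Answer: 6966239296/3996001 ≈ 1743.3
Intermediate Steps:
p = 1999/660 (p = 73/20 - 41/66 = 1999/660 ≈ 3.0288)
(-78/p - 16)² = (-78/1999/660 - 16)² = (-78*660/1999 - 16)² = (-51480/1999 - 16)² = (-83464/1999)² = 6966239296/3996001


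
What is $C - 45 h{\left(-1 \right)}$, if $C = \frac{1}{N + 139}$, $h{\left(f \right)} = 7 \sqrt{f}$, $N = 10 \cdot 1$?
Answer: $\frac{1}{149} - 315 i \approx 0.0067114 - 315.0 i$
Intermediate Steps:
$N = 10$
$C = \frac{1}{149}$ ($C = \frac{1}{10 + 139} = \frac{1}{149} \approx 0.0067114$)
$C - 45 h{\left(-1 \right)} = \frac{1}{149} - 45 \cdot 7 \sqrt{-1} = \frac{1}{149} - 45 \cdot 7 i = \frac{1}{149} - 315 i$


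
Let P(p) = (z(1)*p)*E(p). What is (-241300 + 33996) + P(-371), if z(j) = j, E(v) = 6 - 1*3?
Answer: -208417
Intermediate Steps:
E(v) = 3 (E(v) = 6 - 3 = 3)
P(p) = 3*p (P(p) = (1*p)*3 = p*3 = 3*p)
(-241300 + 33996) + P(-371) = (-241300 + 33996) + 3*(-371) = -207304 - 1113 = -208417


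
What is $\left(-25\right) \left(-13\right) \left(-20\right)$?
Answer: $-6500$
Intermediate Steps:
$\left(-25\right) \left(-13\right) \left(-20\right) = 325 \left(-20\right) = -6500$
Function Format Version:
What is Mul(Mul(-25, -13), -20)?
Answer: -6500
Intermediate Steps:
Mul(Mul(-25, -13), -20) = Mul(325, -20) = -6500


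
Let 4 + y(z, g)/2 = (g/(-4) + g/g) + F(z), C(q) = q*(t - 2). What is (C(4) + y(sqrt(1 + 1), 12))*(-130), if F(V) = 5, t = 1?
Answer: 780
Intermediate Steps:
C(q) = -q (C(q) = q*(1 - 2) = q*(-1) = -q)
y(z, g) = 4 - g/2 (y(z, g) = -8 + 2*((g/(-4) + g/g) + 5) = -8 + 2*((g*(-1/4) + 1) + 5) = -8 + 2*((-g/4 + 1) + 5) = -8 + 2*((1 - g/4) + 5) = -8 + 2*(6 - g/4) = -8 + (12 - g/2) = 4 - g/2)
(C(4) + y(sqrt(1 + 1), 12))*(-130) = (-1*4 + (4 - 1/2*12))*(-130) = (-4 + (4 - 6))*(-130) = (-4 - 2)*(-130) = -6*(-130) = 780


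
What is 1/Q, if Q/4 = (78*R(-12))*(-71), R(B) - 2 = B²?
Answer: -1/3234192 ≈ -3.0920e-7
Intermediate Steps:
R(B) = 2 + B²
Q = -3234192 (Q = 4*((78*(2 + (-12)²))*(-71)) = 4*((78*(2 + 144))*(-71)) = 4*((78*146)*(-71)) = 4*(11388*(-71)) = 4*(-808548) = -3234192)
1/Q = 1/(-3234192) = -1/3234192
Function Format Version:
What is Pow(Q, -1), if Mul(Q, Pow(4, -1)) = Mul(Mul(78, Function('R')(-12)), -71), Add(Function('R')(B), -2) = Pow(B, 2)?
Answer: Rational(-1, 3234192) ≈ -3.0920e-7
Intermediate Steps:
Function('R')(B) = Add(2, Pow(B, 2))
Q = -3234192 (Q = Mul(4, Mul(Mul(78, Add(2, Pow(-12, 2))), -71)) = Mul(4, Mul(Mul(78, Add(2, 144)), -71)) = Mul(4, Mul(Mul(78, 146), -71)) = Mul(4, Mul(11388, -71)) = Mul(4, -808548) = -3234192)
Pow(Q, -1) = Pow(-3234192, -1) = Rational(-1, 3234192)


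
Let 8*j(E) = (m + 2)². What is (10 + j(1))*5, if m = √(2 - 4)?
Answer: 205/4 + 5*I*√2/2 ≈ 51.25 + 3.5355*I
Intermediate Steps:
m = I*√2 (m = √(-2) = I*√2 ≈ 1.4142*I)
j(E) = (2 + I*√2)²/8 (j(E) = (I*√2 + 2)²/8 = (2 + I*√2)²/8)
(10 + j(1))*5 = (10 + (2 + I*√2)²/8)*5 = 50 + 5*(2 + I*√2)²/8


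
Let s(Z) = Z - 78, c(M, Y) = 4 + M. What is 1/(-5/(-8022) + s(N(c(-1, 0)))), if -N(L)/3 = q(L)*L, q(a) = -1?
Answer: -8022/553513 ≈ -0.014493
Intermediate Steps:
N(L) = 3*L (N(L) = -(-3)*L = 3*L)
s(Z) = -78 + Z
1/(-5/(-8022) + s(N(c(-1, 0)))) = 1/(-5/(-8022) + (-78 + 3*(4 - 1))) = 1/(-5*(-1/8022) + (-78 + 3*3)) = 1/(5/8022 + (-78 + 9)) = 1/(5/8022 - 69) = 1/(-553513/8022) = -8022/553513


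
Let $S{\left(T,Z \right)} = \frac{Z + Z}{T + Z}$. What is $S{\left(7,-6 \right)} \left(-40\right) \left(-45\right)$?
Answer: $-21600$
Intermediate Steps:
$S{\left(T,Z \right)} = \frac{2 Z}{T + Z}$
$S{\left(7,-6 \right)} \left(-40\right) \left(-45\right) = 2 \left(-6\right) \frac{1}{7 - 6} \left(-40\right) \left(-45\right) = 2 \left(-6\right) 1^{-1} \left(-40\right) \left(-45\right) = 2 \left(-6\right) 1 \left(-40\right) \left(-45\right) = \left(-12\right) \left(-40\right) \left(-45\right) = 480 \left(-45\right) = -21600$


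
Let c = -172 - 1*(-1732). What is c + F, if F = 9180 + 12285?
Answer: 23025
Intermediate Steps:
F = 21465
c = 1560 (c = -172 + 1732 = 1560)
c + F = 1560 + 21465 = 23025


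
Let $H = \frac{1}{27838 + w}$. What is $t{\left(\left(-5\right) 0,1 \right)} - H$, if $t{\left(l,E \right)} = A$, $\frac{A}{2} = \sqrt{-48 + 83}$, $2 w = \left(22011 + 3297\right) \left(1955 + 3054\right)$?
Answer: $- \frac{1}{63411724} + 2 \sqrt{35} \approx 11.832$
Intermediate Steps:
$w = 63383886$ ($w = \frac{\left(22011 + 3297\right) \left(1955 + 3054\right)}{2} = \frac{25308 \cdot 5009}{2} = \frac{1}{2} \cdot 126767772 = 63383886$)
$A = 2 \sqrt{35}$ ($A = 2 \sqrt{-48 + 83} = 2 \sqrt{35} \approx 11.832$)
$t{\left(l,E \right)} = 2 \sqrt{35}$
$H = \frac{1}{63411724}$ ($H = \frac{1}{27838 + 63383886} = \frac{1}{63411724} \approx 1.577 \cdot 10^{-8}$)
$t{\left(\left(-5\right) 0,1 \right)} - H = 2 \sqrt{35} - \frac{1}{63411724} = - \frac{1}{63411724} + 2 \sqrt{35}$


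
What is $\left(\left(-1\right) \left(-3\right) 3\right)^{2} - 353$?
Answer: $-272$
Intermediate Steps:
$\left(\left(-1\right) \left(-3\right) 3\right)^{2} - 353 = \left(3 \cdot 3\right)^{2} - 353 = 9^{2} - 353 = 81 - 353 = -272$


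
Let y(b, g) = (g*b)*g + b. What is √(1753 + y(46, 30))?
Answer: √43199 ≈ 207.84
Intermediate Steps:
y(b, g) = b + b*g² (y(b, g) = (b*g)*g + b = b*g² + b = b + b*g²)
√(1753 + y(46, 30)) = √(1753 + 46*(1 + 30²)) = √(1753 + 46*(1 + 900)) = √(1753 + 46*901) = √(1753 + 41446) = √43199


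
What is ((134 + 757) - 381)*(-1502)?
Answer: -766020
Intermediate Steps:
((134 + 757) - 381)*(-1502) = (891 - 381)*(-1502) = 510*(-1502) = -766020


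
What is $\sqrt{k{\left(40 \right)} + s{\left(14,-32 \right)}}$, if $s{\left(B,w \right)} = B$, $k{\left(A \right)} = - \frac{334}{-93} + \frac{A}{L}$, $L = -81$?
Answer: $\frac{2 \sqrt{332723}}{279} \approx 4.1349$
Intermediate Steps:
$k{\left(A \right)} = \frac{334}{93} - \frac{A}{81}$ ($k{\left(A \right)} = - \frac{334}{-93} + \frac{A}{-81} = \left(-334\right) \left(- \frac{1}{93}\right) + A \left(- \frac{1}{81}\right) = \frac{334}{93} - \frac{A}{81}$)
$\sqrt{k{\left(40 \right)} + s{\left(14,-32 \right)}} = \sqrt{\left(\frac{334}{93} - \frac{40}{81}\right) + 14} = \sqrt{\frac{7778}{2511} + 14} = \sqrt{\frac{42932}{2511}} = \frac{2 \sqrt{332723}}{279}$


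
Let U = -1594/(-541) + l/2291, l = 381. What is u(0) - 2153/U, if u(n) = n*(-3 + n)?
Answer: -2668494943/3857975 ≈ -691.68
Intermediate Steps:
U = 3857975/1239431 (U = -1594/(-541) + 381/2291 = -1594*(-1/541) + 381*(1/2291) = 1594/541 + 381/2291 = 3857975/1239431 ≈ 3.1127)
u(0) - 2153/U = 0*(-3 + 0) - 2153/3857975/1239431 = 0*(-3) - 2153*1239431/3857975 = 0 - 2668494943/3857975 = -2668494943/3857975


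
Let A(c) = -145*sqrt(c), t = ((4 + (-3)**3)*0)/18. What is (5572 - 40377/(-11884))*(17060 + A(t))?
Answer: 282590476625/2971 ≈ 9.5116e+7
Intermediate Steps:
t = 0 (t = ((4 - 27)*0)*(1/18) = -23*0*(1/18) = 0*(1/18) = 0)
(5572 - 40377/(-11884))*(17060 + A(t)) = (5572 - 40377/(-11884))*(17060 - 145*sqrt(0)) = (5572 - 40377*(-1/11884))*(17060 - 145*0) = (5572 + 40377/11884)*(17060 + 0) = (66258025/11884)*17060 = 282590476625/2971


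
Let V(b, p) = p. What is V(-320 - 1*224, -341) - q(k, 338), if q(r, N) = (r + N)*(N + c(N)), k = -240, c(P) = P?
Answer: -66589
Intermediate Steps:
q(r, N) = 2*N*(N + r) (q(r, N) = (r + N)*(N + N) = (N + r)*(2*N) = 2*N*(N + r))
V(-320 - 1*224, -341) - q(k, 338) = -341 - 2*338*(338 - 240) = -341 - 2*338*98 = -341 - 1*66248 = -341 - 66248 = -66589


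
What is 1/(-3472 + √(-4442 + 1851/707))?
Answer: -2454704/8525870931 - I*√2219020601/8525870931 ≈ -0.00028791 - 5.5251e-6*I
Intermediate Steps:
1/(-3472 + √(-4442 + 1851/707)) = 1/(-3472 + √(-3138643/707)) = 1/(-3472 + I*√2219020601/707)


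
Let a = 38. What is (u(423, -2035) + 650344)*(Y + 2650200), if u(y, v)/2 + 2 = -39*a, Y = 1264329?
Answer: 2534172125904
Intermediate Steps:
u(y, v) = -2968 (u(y, v) = -4 + 2*(-39*38) = -4 + 2*(-1482) = -4 - 2964 = -2968)
(u(423, -2035) + 650344)*(Y + 2650200) = (-2968 + 650344)*(1264329 + 2650200) = 647376*3914529 = 2534172125904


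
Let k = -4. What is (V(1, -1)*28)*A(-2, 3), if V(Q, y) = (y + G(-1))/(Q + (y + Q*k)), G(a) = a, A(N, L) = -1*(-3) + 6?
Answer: 126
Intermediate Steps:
A(N, L) = 9 (A(N, L) = 3 + 6 = 9)
V(Q, y) = (-1 + y)/(y - 3*Q) (V(Q, y) = (y - 1)/(Q + (y + Q*(-4))) = (-1 + y)/(Q + (y - 4*Q)) = (-1 + y)/(y - 3*Q))
(V(1, -1)*28)*A(-2, 3) = (((-1 - 1)/(-1 - 3*1))*28)*9 = ((-2/(-1 - 3))*28)*9 = ((-2/(-4))*28)*9 = (-¼*(-2)*28)*9 = ((½)*28)*9 = 14*9 = 126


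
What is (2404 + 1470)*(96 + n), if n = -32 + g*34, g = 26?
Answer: 3672552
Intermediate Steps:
n = 852 (n = -32 + 26*34 = -32 + 884 = 852)
(2404 + 1470)*(96 + n) = (2404 + 1470)*(96 + 852) = 3874*948 = 3672552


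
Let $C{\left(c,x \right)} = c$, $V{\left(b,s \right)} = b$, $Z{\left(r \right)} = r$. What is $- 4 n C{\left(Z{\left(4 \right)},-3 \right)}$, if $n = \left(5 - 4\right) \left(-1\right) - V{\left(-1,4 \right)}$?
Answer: $0$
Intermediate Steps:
$n = 0$ ($n = \left(5 - 4\right) \left(-1\right) - -1 = 1 \left(-1\right) + 1 = -1 + 1 = 0$)
$- 4 n C{\left(Z{\left(4 \right)},-3 \right)} = \left(-4\right) 0 \cdot 4 = 0 \cdot 4 = 0$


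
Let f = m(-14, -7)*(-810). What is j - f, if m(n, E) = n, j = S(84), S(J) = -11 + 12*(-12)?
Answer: -11495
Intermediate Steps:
S(J) = -155 (S(J) = -11 - 144 = -155)
j = -155
f = 11340 (f = -14*(-810) = 11340)
j - f = -155 - 1*11340 = -155 - 11340 = -11495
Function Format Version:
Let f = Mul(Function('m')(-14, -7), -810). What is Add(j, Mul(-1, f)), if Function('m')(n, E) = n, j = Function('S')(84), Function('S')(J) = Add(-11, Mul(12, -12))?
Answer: -11495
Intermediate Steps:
Function('S')(J) = -155 (Function('S')(J) = Add(-11, -144) = -155)
j = -155
f = 11340 (f = Mul(-14, -810) = 11340)
Add(j, Mul(-1, f)) = Add(-155, Mul(-1, 11340)) = Add(-155, -11340) = -11495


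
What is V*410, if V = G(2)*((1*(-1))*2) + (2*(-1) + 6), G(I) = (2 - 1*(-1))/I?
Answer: 410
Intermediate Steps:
G(I) = 3/I (G(I) = (2 + 1)/I = 3/I)
V = 1 (V = (3/2)*((1*(-1))*2) + (2*(-1) + 6) = (3*(½))*(-1*2) + (-2 + 6) = (3/2)*(-2) + 4 = -3 + 4 = 1)
V*410 = 1*410 = 410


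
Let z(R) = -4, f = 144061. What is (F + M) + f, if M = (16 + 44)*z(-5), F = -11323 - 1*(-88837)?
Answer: 221335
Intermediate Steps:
F = 77514 (F = -11323 + 88837 = 77514)
M = -240 (M = (16 + 44)*(-4) = 60*(-4) = -240)
(F + M) + f = (77514 - 240) + 144061 = 77274 + 144061 = 221335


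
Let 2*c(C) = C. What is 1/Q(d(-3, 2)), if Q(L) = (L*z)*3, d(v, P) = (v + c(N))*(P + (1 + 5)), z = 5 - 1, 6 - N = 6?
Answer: -1/288 ≈ -0.0034722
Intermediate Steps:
N = 0 (N = 6 - 1*6 = 6 - 6 = 0)
c(C) = C/2
z = 4
d(v, P) = v*(6 + P) (d(v, P) = (v + (½)*0)*(P + (1 + 5)) = (v + 0)*(P + 6) = v*(6 + P))
Q(L) = 12*L (Q(L) = (L*4)*3 = (4*L)*3 = 12*L)
1/Q(d(-3, 2)) = 1/(12*(-3*(6 + 2))) = 1/(12*(-3*8)) = 1/(12*(-24)) = 1/(-288) = -1/288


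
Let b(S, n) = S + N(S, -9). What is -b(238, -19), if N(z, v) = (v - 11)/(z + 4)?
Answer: -28788/121 ≈ -237.92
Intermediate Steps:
N(z, v) = (-11 + v)/(4 + z)
b(S, n) = S - 20/(4 + S) (b(S, n) = S + (-11 - 9)/(4 + S) = S - 20/(4 + S))
-b(238, -19) = -(-20 + 238*(4 + 238))/(4 + 238) = -(-20 + 238*242)/242 = -(-20 + 57596)/242 = -57576/242 = -1*28788/121 = -28788/121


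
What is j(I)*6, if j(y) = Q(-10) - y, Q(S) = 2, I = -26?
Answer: 168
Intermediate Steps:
j(y) = 2 - y
j(I)*6 = (2 - 1*(-26))*6 = (2 + 26)*6 = 28*6 = 168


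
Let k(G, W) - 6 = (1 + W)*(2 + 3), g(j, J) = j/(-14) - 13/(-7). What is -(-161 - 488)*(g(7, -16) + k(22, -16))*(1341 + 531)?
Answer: -575268408/7 ≈ -8.2181e+7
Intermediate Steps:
g(j, J) = 13/7 - j/14 (g(j, J) = j*(-1/14) - 13*(-⅐) = -j/14 + 13/7 = 13/7 - j/14)
k(G, W) = 11 + 5*W (k(G, W) = 6 + (1 + W)*(2 + 3) = 6 + (1 + W)*5 = 6 + (5 + 5*W) = 11 + 5*W)
-(-161 - 488)*(g(7, -16) + k(22, -16))*(1341 + 531) = -(-161 - 488)*((13/7 - 1/14*7) + (11 + 5*(-16)))*(1341 + 531) = -(-649*((13/7 - ½) + (11 - 80)))*1872 = -(-649*(19/14 - 69))*1872 = -(-649*(-947/14))*1872 = -614603*1872/14 = -1*575268408/7 = -575268408/7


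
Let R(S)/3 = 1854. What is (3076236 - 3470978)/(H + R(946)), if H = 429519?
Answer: -394742/435081 ≈ -0.90728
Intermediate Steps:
R(S) = 5562 (R(S) = 3*1854 = 5562)
(3076236 - 3470978)/(H + R(946)) = (3076236 - 3470978)/(429519 + 5562) = -394742/435081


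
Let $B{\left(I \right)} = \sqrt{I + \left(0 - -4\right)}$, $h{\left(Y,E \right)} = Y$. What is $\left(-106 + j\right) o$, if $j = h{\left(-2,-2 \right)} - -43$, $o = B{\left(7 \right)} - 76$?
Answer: $4940 - 65 \sqrt{11} \approx 4724.4$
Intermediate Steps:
$B{\left(I \right)} = \sqrt{4 + I}$ ($B{\left(I \right)} = \sqrt{I + \left(0 + 4\right)} = \sqrt{I + 4} = \sqrt{4 + I}$)
$o = -76 + \sqrt{11}$ ($o = \sqrt{4 + 7} - 76 = \sqrt{11} - 76 = -76 + \sqrt{11} \approx -72.683$)
$j = 41$ ($j = -2 - -43 = -2 + 43 = 41$)
$\left(-106 + j\right) o = \left(-106 + 41\right) \left(-76 + \sqrt{11}\right) = - 65 \left(-76 + \sqrt{11}\right) = 4940 - 65 \sqrt{11}$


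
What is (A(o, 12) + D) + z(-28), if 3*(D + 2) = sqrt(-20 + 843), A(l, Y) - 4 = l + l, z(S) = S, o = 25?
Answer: 24 + sqrt(823)/3 ≈ 33.563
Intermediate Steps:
A(l, Y) = 4 + 2*l (A(l, Y) = 4 + (l + l) = 4 + 2*l)
D = -2 + sqrt(823)/3 (D = -2 + sqrt(-20 + 843)/3 = -2 + sqrt(823)/3 ≈ 7.5627)
(A(o, 12) + D) + z(-28) = ((4 + 2*25) + (-2 + sqrt(823)/3)) - 28 = ((4 + 50) + (-2 + sqrt(823)/3)) - 28 = (54 + (-2 + sqrt(823)/3)) - 28 = (52 + sqrt(823)/3) - 28 = 24 + sqrt(823)/3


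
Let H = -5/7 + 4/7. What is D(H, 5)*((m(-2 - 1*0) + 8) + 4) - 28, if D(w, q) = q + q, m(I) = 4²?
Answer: 252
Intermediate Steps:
m(I) = 16
H = -⅐ (H = -5*⅐ + 4*(⅐) = -5/7 + 4/7 = -⅐ ≈ -0.14286)
D(w, q) = 2*q
D(H, 5)*((m(-2 - 1*0) + 8) + 4) - 28 = (2*5)*((16 + 8) + 4) - 28 = 10*(24 + 4) - 28 = 10*28 - 28 = 280 - 28 = 252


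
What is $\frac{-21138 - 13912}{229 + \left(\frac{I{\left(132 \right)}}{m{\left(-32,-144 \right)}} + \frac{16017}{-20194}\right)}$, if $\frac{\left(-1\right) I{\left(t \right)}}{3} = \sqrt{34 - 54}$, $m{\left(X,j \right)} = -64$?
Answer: $- \frac{835028609965388800}{5436787566611341} + \frac{343039371403200 i \sqrt{5}}{5436787566611341} \approx -153.59 + 0.14109 i$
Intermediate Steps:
$I{\left(t \right)} = - 6 i \sqrt{5}$ ($I{\left(t \right)} = - 3 \sqrt{34 - 54} = - 3 \sqrt{-20} = - 3 \cdot 2 i \sqrt{5} = - 6 i \sqrt{5}$)
$\frac{-21138 - 13912}{229 + \left(\frac{I{\left(132 \right)}}{m{\left(-32,-144 \right)}} + \frac{16017}{-20194}\right)} = \frac{-21138 - 13912}{229 + \left(\frac{\left(-6\right) i \sqrt{5}}{-64} + \frac{16017}{-20194}\right)} = - \frac{35050}{229 + \left(- 6 i \sqrt{5} \left(- \frac{1}{64}\right) + 16017 \left(- \frac{1}{20194}\right)\right)} = - \frac{35050}{229 - \left(\frac{16017}{20194} - \frac{3 i \sqrt{5}}{32}\right)} = - \frac{35050}{\frac{4608409}{20194} + \frac{3 i \sqrt{5}}{32}}$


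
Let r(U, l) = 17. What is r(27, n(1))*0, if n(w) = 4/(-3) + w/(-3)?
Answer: 0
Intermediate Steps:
n(w) = -4/3 - w/3 (n(w) = 4*(-1/3) + w*(-1/3) = -4/3 - w/3)
r(27, n(1))*0 = 17*0 = 0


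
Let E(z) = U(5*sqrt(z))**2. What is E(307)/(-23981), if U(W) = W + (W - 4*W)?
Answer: -30700/23981 ≈ -1.2802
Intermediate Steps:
U(W) = -2*W (U(W) = W - 3*W = -2*W)
E(z) = 100*z (E(z) = (-10*sqrt(z))**2 = 100*z)
E(307)/(-23981) = (100*307)/(-23981) = 30700*(-1/23981) = -30700/23981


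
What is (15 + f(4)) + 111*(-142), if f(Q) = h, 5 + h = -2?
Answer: -15754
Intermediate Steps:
h = -7 (h = -5 - 2 = -7)
f(Q) = -7
(15 + f(4)) + 111*(-142) = (15 - 7) + 111*(-142) = 8 - 15762 = -15754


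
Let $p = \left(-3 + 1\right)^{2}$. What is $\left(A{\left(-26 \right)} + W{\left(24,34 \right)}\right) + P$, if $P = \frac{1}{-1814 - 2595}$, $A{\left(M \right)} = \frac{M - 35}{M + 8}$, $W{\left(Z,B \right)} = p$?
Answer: $\frac{586379}{79362} \approx 7.3887$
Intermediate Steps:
$p = 4$ ($p = \left(-2\right)^{2} = 4$)
$W{\left(Z,B \right)} = 4$
$A{\left(M \right)} = \frac{-35 + M}{8 + M}$
$P = - \frac{1}{4409}$ ($P = \frac{1}{-4409} = - \frac{1}{4409} \approx -0.00022681$)
$\left(A{\left(-26 \right)} + W{\left(24,34 \right)}\right) + P = \left(\frac{-35 - 26}{8 - 26} + 4\right) - \frac{1}{4409} = \left(\frac{1}{-18} \left(-61\right) + 4\right) - \frac{1}{4409} = \left(\left(- \frac{1}{18}\right) \left(-61\right) + 4\right) - \frac{1}{4409} = \left(\frac{61}{18} + 4\right) - \frac{1}{4409} = \frac{133}{18} - \frac{1}{4409} = \frac{586379}{79362}$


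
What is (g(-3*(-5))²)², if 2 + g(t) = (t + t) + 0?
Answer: 614656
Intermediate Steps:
g(t) = -2 + 2*t (g(t) = -2 + ((t + t) + 0) = -2 + (2*t + 0) = -2 + 2*t)
(g(-3*(-5))²)² = ((-2 + 2*(-3*(-5)))²)² = ((-2 + 2*15)²)² = ((-2 + 30)²)² = (28²)² = 784² = 614656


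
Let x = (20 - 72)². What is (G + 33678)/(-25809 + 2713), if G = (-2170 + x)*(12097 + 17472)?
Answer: -3955881/5774 ≈ -685.12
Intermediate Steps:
x = 2704 (x = (-52)² = 2704)
G = 15789846 (G = (-2170 + 2704)*(12097 + 17472) = 534*29569 = 15789846)
(G + 33678)/(-25809 + 2713) = (15789846 + 33678)/(-25809 + 2713) = 15823524/(-23096) = 15823524*(-1/23096) = -3955881/5774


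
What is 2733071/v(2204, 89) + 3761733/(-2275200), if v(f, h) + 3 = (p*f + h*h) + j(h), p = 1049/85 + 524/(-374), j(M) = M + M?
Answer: 475067676417091/5709704649600 ≈ 83.203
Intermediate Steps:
j(M) = 2*M
p = 10229/935 (p = 1049*(1/85) + 524*(-1/374) = 1049/85 - 262/187 = 10229/935 ≈ 10.940)
v(f, h) = -3 + h² + 2*h + 10229*f/935 (v(f, h) = -3 + ((10229*f/935 + h*h) + 2*h) = -3 + ((10229*f/935 + h²) + 2*h) = -3 + ((h² + 10229*f/935) + 2*h) = -3 + (h² + 2*h + 10229*f/935) = -3 + h² + 2*h + 10229*f/935)
2733071/v(2204, 89) + 3761733/(-2275200) = 2733071/(-3 + 89² + 2*89 + (10229/935)*2204) + 3761733/(-2275200) = 2733071/(-3 + 7921 + 178 + 22544716/935) + 3761733*(-1/2275200) = 2733071/(30114476/935) - 1253911/758400 = 2733071*(935/30114476) - 1253911/758400 = 2555421385/30114476 - 1253911/758400 = 475067676417091/5709704649600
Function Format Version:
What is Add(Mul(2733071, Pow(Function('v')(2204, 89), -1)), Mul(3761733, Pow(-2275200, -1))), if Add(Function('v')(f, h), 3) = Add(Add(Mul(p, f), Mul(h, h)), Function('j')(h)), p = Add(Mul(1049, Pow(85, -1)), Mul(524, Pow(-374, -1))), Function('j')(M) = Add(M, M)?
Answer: Rational(475067676417091, 5709704649600) ≈ 83.203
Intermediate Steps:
Function('j')(M) = Mul(2, M)
p = Rational(10229, 935) (p = Add(Mul(1049, Rational(1, 85)), Mul(524, Rational(-1, 374))) = Add(Rational(1049, 85), Rational(-262, 187)) = Rational(10229, 935) ≈ 10.940)
Function('v')(f, h) = Add(-3, Pow(h, 2), Mul(2, h), Mul(Rational(10229, 935), f)) (Function('v')(f, h) = Add(-3, Add(Add(Mul(Rational(10229, 935), f), Mul(h, h)), Mul(2, h))) = Add(-3, Add(Add(Mul(Rational(10229, 935), f), Pow(h, 2)), Mul(2, h))) = Add(-3, Add(Add(Pow(h, 2), Mul(Rational(10229, 935), f)), Mul(2, h))) = Add(-3, Add(Pow(h, 2), Mul(2, h), Mul(Rational(10229, 935), f))) = Add(-3, Pow(h, 2), Mul(2, h), Mul(Rational(10229, 935), f)))
Add(Mul(2733071, Pow(Function('v')(2204, 89), -1)), Mul(3761733, Pow(-2275200, -1))) = Add(Mul(2733071, Pow(Add(-3, Pow(89, 2), Mul(2, 89), Mul(Rational(10229, 935), 2204)), -1)), Mul(3761733, Pow(-2275200, -1))) = Add(Mul(2733071, Pow(Add(-3, 7921, 178, Rational(22544716, 935)), -1)), Mul(3761733, Rational(-1, 2275200))) = Add(Mul(2733071, Pow(Rational(30114476, 935), -1)), Rational(-1253911, 758400)) = Add(Mul(2733071, Rational(935, 30114476)), Rational(-1253911, 758400)) = Add(Rational(2555421385, 30114476), Rational(-1253911, 758400)) = Rational(475067676417091, 5709704649600)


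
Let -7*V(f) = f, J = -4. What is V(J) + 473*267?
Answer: 884041/7 ≈ 1.2629e+5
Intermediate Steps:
V(f) = -f/7
V(J) + 473*267 = -⅐*(-4) + 473*267 = 4/7 + 126291 = 884041/7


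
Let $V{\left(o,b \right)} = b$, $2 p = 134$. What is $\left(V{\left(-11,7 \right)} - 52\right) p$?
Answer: $-3015$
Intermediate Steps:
$p = 67$ ($p = \frac{1}{2} \cdot 134 = 67$)
$\left(V{\left(-11,7 \right)} - 52\right) p = \left(7 - 52\right) 67 = \left(-45\right) 67 = -3015$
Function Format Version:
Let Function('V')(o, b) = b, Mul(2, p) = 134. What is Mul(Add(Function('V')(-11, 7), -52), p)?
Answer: -3015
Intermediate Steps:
p = 67 (p = Mul(Rational(1, 2), 134) = 67)
Mul(Add(Function('V')(-11, 7), -52), p) = Mul(Add(7, -52), 67) = Mul(-45, 67) = -3015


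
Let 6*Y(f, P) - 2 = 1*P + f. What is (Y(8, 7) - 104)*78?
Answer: -7891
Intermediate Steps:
Y(f, P) = 1/3 + P/6 + f/6 (Y(f, P) = 1/3 + (1*P + f)/6 = 1/3 + (P + f)/6 = 1/3 + (P/6 + f/6) = 1/3 + P/6 + f/6)
(Y(8, 7) - 104)*78 = ((1/3 + (1/6)*7 + (1/6)*8) - 104)*78 = ((1/3 + 7/6 + 4/3) - 104)*78 = (17/6 - 104)*78 = -607/6*78 = -7891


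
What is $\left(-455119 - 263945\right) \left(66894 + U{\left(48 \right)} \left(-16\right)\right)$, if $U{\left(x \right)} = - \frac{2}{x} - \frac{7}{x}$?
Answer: $-48103224408$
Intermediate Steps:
$U{\left(x \right)} = - \frac{9}{x}$
$\left(-455119 - 263945\right) \left(66894 + U{\left(48 \right)} \left(-16\right)\right) = \left(-455119 - 263945\right) \left(66894 + - \frac{9}{48} \left(-16\right)\right) = - 719064 \left(66894 + \left(-9\right) \frac{1}{48} \left(-16\right)\right) = - 719064 \left(66894 - -3\right) = - 719064 \left(66894 + 3\right) = \left(-719064\right) 66897 = -48103224408$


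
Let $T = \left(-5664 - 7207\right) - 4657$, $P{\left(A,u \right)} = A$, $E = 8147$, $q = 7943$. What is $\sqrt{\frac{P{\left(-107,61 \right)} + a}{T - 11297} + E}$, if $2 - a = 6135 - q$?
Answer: $\frac{2 \sqrt{67691353629}}{5765} \approx 90.26$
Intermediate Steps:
$T = -17528$ ($T = -12871 - 4657 = -17528$)
$a = 1810$ ($a = 2 - \left(6135 - 7943\right) = 2 - -1808 = 2 + 1808 = 1810$)
$\sqrt{\frac{P{\left(-107,61 \right)} + a}{T - 11297} + E} = \sqrt{\frac{-107 + 1810}{-17528 - 11297} + 8147} = \sqrt{\frac{1703}{-28825} + 8147} = \sqrt{1703 \left(- \frac{1}{28825}\right) + 8147} = \sqrt{- \frac{1703}{28825} + 8147} = \sqrt{\frac{234835572}{28825}} = \frac{2 \sqrt{67691353629}}{5765}$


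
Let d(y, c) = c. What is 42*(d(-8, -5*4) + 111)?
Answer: 3822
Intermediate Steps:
42*(d(-8, -5*4) + 111) = 42*(-5*4 + 111) = 42*(-20 + 111) = 42*91 = 3822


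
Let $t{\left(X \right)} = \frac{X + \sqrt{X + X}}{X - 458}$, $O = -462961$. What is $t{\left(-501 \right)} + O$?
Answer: $- \frac{443979098}{959} - \frac{i \sqrt{1002}}{959} \approx -4.6296 \cdot 10^{5} - 0.033008 i$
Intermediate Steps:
$t{\left(X \right)} = \frac{X + \sqrt{2} \sqrt{X}}{-458 + X}$ ($t{\left(X \right)} = \frac{X + \sqrt{2 X}}{-458 + X} = \frac{X + \sqrt{2} \sqrt{X}}{-458 + X}$)
$t{\left(-501 \right)} + O = \frac{-501 + \sqrt{2} \sqrt{-501}}{-458 - 501} - 462961 = \frac{-501 + \sqrt{2} i \sqrt{501}}{-959} - 462961 = - \frac{-501 + i \sqrt{1002}}{959} - 462961 = \left(\frac{501}{959} - \frac{i \sqrt{1002}}{959}\right) - 462961 = - \frac{443979098}{959} - \frac{i \sqrt{1002}}{959}$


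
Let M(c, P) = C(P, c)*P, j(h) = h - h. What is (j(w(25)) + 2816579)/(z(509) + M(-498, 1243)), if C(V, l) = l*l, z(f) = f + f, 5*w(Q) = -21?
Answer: 2816579/308269990 ≈ 0.0091367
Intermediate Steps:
w(Q) = -21/5 (w(Q) = (⅕)*(-21) = -21/5)
z(f) = 2*f
C(V, l) = l²
j(h) = 0
M(c, P) = P*c² (M(c, P) = c²*P = P*c²)
(j(w(25)) + 2816579)/(z(509) + M(-498, 1243)) = (0 + 2816579)/(2*509 + 1243*(-498)²) = 2816579/(1018 + 1243*248004) = 2816579/(1018 + 308268972) = 2816579/308269990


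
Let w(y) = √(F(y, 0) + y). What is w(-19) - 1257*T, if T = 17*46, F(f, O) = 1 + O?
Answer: -982974 + 3*I*√2 ≈ -9.8297e+5 + 4.2426*I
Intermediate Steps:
T = 782
w(y) = √(1 + y) (w(y) = √((1 + 0) + y) = √(1 + y))
w(-19) - 1257*T = √(1 - 19) - 1257*782 = √(-18) - 982974 = 3*I*√2 - 982974 = -982974 + 3*I*√2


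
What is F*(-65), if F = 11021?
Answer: -716365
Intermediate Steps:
F*(-65) = 11021*(-65) = -716365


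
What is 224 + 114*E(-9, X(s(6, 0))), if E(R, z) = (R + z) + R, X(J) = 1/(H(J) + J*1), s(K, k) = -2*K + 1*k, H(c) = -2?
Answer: -12853/7 ≈ -1836.1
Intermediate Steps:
s(K, k) = k - 2*K (s(K, k) = -2*K + k = k - 2*K)
X(J) = 1/(-2 + J) (X(J) = 1/(-2 + J*1) = 1/(-2 + J))
E(R, z) = z + 2*R
224 + 114*E(-9, X(s(6, 0))) = 224 + 114*(1/(-2 + (0 - 2*6)) + 2*(-9)) = 224 + 114*(1/(-2 + (0 - 12)) - 18) = 224 + 114*(1/(-2 - 12) - 18) = 224 + 114*(1/(-14) - 18) = 224 + 114*(-1/14 - 18) = 224 + 114*(-253/14) = 224 - 14421/7 = -12853/7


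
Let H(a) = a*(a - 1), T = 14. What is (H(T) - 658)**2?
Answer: 226576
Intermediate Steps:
H(a) = a*(-1 + a)
(H(T) - 658)**2 = (14*(-1 + 14) - 658)**2 = (14*13 - 658)**2 = (182 - 658)**2 = (-476)**2 = 226576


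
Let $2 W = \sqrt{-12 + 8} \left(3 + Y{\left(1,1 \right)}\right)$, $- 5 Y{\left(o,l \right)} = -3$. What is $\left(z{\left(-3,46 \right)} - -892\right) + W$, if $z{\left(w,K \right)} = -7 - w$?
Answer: $888 + \frac{18 i}{5} \approx 888.0 + 3.6 i$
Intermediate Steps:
$Y{\left(o,l \right)} = \frac{3}{5}$ ($Y{\left(o,l \right)} = \left(- \frac{1}{5}\right) \left(-3\right) = \frac{3}{5}$)
$W = \frac{18 i}{5}$ ($W = \frac{\sqrt{-12 + 8} \left(3 + \frac{3}{5}\right)}{2} = \frac{\sqrt{-4} \cdot \frac{18}{5}}{2} = \frac{2 i \frac{18}{5}}{2} = \frac{\frac{36}{5} i}{2} = \frac{18 i}{5} \approx 3.6 i$)
$\left(z{\left(-3,46 \right)} - -892\right) + W = \left(\left(-7 - -3\right) - -892\right) + \frac{18 i}{5} = \left(\left(-7 + 3\right) + 892\right) + \frac{18 i}{5} = \left(-4 + 892\right) + \frac{18 i}{5} = 888 + \frac{18 i}{5}$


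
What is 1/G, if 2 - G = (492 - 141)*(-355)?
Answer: 1/124607 ≈ 8.0252e-6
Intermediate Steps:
G = 124607 (G = 2 - (492 - 141)*(-355) = 2 - 351*(-355) = 2 - 1*(-124605) = 2 + 124605 = 124607)
1/G = 1/124607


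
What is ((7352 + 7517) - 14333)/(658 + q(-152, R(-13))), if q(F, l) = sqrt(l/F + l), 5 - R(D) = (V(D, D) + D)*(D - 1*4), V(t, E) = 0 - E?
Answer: 53608576/65809773 - 1072*sqrt(28690)/65809773 ≈ 0.81184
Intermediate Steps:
V(t, E) = -E
R(D) = 5 (R(D) = 5 - (-D + D)*(D - 1*4) = 5 - 0*(D - 4) = 5 - 0*(-4 + D) = 5 - 1*0 = 5 + 0 = 5)
q(F, l) = sqrt(l + l/F)
((7352 + 7517) - 14333)/(658 + q(-152, R(-13))) = ((7352 + 7517) - 14333)/(658 + sqrt(5 + 5/(-152))) = (14869 - 14333)/(658 + sqrt(5 + 5*(-1/152))) = 536/(658 + sqrt(5 - 5/152)) = 536/(658 + sqrt(755/152)) = 536/(658 + sqrt(28690)/76)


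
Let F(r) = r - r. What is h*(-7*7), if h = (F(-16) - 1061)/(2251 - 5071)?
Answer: -51989/2820 ≈ -18.436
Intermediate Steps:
F(r) = 0
h = 1061/2820 (h = (0 - 1061)/(2251 - 5071) = -1061/(-2820) = -1061*(-1/2820) = 1061/2820 ≈ 0.37624)
h*(-7*7) = 1061*(-7*7)/2820 = (1061/2820)*(-49) = -51989/2820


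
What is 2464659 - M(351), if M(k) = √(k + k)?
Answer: 2464659 - 3*√78 ≈ 2.4646e+6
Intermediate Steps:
M(k) = √2*√k (M(k) = √(2*k) = √2*√k)
2464659 - M(351) = 2464659 - √2*√351 = 2464659 - √2*3*√39 = 2464659 - 3*√78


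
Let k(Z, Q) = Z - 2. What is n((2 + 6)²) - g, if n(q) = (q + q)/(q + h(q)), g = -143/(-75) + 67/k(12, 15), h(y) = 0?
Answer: -991/150 ≈ -6.6067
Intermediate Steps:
k(Z, Q) = -2 + Z
g = 1291/150 (g = -143/(-75) + 67/(-2 + 12) = -143*(-1/75) + 67/10 = 143/75 + 67*(⅒) = 143/75 + 67/10 = 1291/150 ≈ 8.6067)
n(q) = 2 (n(q) = (q + q)/(q + 0) = (2*q)/q = 2)
n((2 + 6)²) - g = 2 - 1*1291/150 = 2 - 1291/150 = -991/150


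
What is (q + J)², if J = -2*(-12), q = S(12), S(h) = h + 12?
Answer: 2304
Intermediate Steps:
S(h) = 12 + h
q = 24 (q = 12 + 12 = 24)
J = 24
(q + J)² = (24 + 24)² = 48² = 2304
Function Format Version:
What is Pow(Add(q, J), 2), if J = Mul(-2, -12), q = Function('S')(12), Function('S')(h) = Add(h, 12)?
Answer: 2304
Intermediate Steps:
Function('S')(h) = Add(12, h)
q = 24 (q = Add(12, 12) = 24)
J = 24
Pow(Add(q, J), 2) = Pow(Add(24, 24), 2) = Pow(48, 2) = 2304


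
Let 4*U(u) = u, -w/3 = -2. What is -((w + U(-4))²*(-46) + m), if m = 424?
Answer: 726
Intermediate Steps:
w = 6 (w = -3*(-2) = 6)
U(u) = u/4
-((w + U(-4))²*(-46) + m) = -((6 + (¼)*(-4))²*(-46) + 424) = -((6 - 1)²*(-46) + 424) = -(5²*(-46) + 424) = -(25*(-46) + 424) = -(-1150 + 424) = -1*(-726) = 726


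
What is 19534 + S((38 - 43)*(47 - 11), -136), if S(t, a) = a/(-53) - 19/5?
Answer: 5176183/265 ≈ 19533.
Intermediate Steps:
S(t, a) = -19/5 - a/53 (S(t, a) = a*(-1/53) - 19*⅕ = -a/53 - 19/5 = -19/5 - a/53)
19534 + S((38 - 43)*(47 - 11), -136) = 19534 + (-19/5 - 1/53*(-136)) = 19534 + (-19/5 + 136/53) = 19534 - 327/265 = 5176183/265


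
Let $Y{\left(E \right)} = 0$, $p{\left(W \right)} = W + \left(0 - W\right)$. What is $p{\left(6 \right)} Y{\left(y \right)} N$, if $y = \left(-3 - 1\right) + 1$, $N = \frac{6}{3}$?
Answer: $0$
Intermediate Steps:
$N = 2$ ($N = 6 \cdot \frac{1}{3} = 2$)
$p{\left(W \right)} = 0$ ($p{\left(W \right)} = W - W = 0$)
$y = -3$ ($y = -4 + 1 = -3$)
$p{\left(6 \right)} Y{\left(y \right)} N = 0 \cdot 0 \cdot 2 = 0 \cdot 2 = 0$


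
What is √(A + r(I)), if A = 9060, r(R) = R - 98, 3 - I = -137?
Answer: √9102 ≈ 95.404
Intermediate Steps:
I = 140 (I = 3 - 1*(-137) = 3 + 137 = 140)
r(R) = -98 + R
√(A + r(I)) = √(9060 + (-98 + 140)) = √(9060 + 42) = √9102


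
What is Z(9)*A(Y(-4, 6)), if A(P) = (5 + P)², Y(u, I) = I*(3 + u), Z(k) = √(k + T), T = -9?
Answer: 0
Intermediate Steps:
Z(k) = √(-9 + k) (Z(k) = √(k - 9) = √(-9 + k))
Z(9)*A(Y(-4, 6)) = √(-9 + 9)*(5 + 6*(3 - 4))² = √0*(5 + 6*(-1))² = 0*(5 - 6)² = 0*(-1)² = 0*1 = 0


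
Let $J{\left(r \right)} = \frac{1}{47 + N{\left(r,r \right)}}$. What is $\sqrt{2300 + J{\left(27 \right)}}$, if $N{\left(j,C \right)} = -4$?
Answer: $\frac{9 \sqrt{52503}}{43} \approx 47.959$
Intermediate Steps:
$J{\left(r \right)} = \frac{1}{43}$ ($J{\left(r \right)} = \frac{1}{47 - 4} = \frac{1}{43}$)
$\sqrt{2300 + J{\left(27 \right)}} = \sqrt{2300 + \frac{1}{43}} = \sqrt{\frac{98901}{43}} = \frac{9 \sqrt{52503}}{43}$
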